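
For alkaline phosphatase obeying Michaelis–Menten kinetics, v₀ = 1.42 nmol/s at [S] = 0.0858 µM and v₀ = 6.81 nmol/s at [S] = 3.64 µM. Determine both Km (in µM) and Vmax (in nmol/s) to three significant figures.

Km = 0.367 µM; Vmax = 7.50 nmol/s

In reciprocal form, 1/v = (Km/Vmax)·(1/[S]) + 1/Vmax. The two points give (1/[S], 1/v) = (11.66, 0.7042) and (0.2747, 0.1468).
Slope = (0.7042 − 0.1468)/(11.66 − 0.2747) = 0.04898; intercept = 0.7042 − 0.04898×11.66 = 0.1334.
Vmax = 1/intercept = 7.50 nmol/s; Km = slope × Vmax = 0.04898 × 7.50 = 0.367 µM.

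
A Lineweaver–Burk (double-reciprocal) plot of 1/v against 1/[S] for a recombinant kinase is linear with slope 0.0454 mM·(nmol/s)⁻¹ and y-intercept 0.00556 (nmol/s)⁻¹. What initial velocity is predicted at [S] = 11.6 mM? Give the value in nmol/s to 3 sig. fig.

106 nmol/s

The y-intercept is 1/Vmax, so Vmax = 1/0.00556 = 180 nmol/s.
The slope is Km/Vmax, so Km = 0.0454 × 180 = 8.17 mM.
Then v = 180 × 11.6/(8.17 + 11.6) = 106 nmol/s.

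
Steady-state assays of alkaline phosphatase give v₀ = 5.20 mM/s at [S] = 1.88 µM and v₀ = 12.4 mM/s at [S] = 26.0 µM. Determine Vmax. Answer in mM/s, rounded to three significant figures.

In reciprocal form, 1/v = (Km/Vmax)·(1/[S]) + 1/Vmax. The two points give (1/[S], 1/v) = (0.5319, 0.1923) and (0.03846, 0.08065).
Slope = (0.1923 − 0.08065)/(0.5319 − 0.03846) = 0.2263; intercept = 0.1923 − 0.2263×0.5319 = 0.07194.
Vmax = 1/intercept = 13.9 mM/s; Km = slope × Vmax = 0.2263 × 13.9 = 3.15 µM.

13.9 mM/s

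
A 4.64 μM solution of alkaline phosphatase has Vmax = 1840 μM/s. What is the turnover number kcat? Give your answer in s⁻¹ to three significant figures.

kcat = Vmax/[E]total = 1840 μM/s / 4.64 μM = 397 s⁻¹.

397 s⁻¹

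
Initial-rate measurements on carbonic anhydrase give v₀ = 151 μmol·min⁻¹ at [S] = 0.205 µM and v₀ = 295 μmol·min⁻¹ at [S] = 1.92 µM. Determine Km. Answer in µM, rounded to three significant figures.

0.247 µM

From v = Vmax[S]/(Km+[S]), each point gives Vmax = v(Km+[S])/[S].
Equating: 151(Km+0.205)/0.205 = 295(Km+1.92)/1.92.
736.6·Km + 151 = 153.6·Km + 295, so (736.6 − 153.6)·Km = 295 − 151.
Km = 144.0/582.9 = 0.247 µM; then Vmax = 151(0.247+0.205)/0.205 = 333 μmol·min⁻¹.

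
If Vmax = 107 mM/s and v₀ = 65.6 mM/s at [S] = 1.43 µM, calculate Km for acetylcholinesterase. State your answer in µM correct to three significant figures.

v/Vmax = 65.6/107 = 0.6131 = [S]/(Km+[S]).
So Km + [S] = [S]/0.6131 = 2.332 µM, giving Km = 2.332 − 1.43 = 0.902 µM.

0.902 µM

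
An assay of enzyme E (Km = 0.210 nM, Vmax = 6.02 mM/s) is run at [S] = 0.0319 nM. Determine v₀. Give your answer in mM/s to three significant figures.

[S]/(Km+[S]) = 0.0319/0.2419 = 0.1319, the fractional saturation.
v = 0.1319 × Vmax = 0.1319 × 6.02 = 0.794 mM/s.

0.794 mM/s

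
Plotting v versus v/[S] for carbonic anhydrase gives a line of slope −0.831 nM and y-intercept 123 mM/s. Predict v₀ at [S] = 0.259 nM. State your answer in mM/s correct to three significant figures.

In the Eadie–Hofstee form v = Vmax − Km·(v/[S]), the slope is −Km and the intercept is Vmax, so Km = 0.831 nM and Vmax = 123 mM/s.
v = 123 × 0.259/(0.831 + 0.259) = 29.2 mM/s.

29.2 mM/s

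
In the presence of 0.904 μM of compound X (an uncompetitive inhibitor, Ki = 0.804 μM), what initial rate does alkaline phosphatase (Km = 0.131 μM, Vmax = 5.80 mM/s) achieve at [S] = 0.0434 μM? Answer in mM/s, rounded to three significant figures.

1.13 mM/s

With α = 1 + [I]/Ki = 1 + 0.904/0.804 = 2.124, the uncompetitive rate law is v = (Vmax/α)·[S] / (Km/α + [S]).
v = (5.80/2.124)×0.0434 / (0.131/2.124 + 0.0434) = 0.1185/0.1051 = 1.13 mM/s.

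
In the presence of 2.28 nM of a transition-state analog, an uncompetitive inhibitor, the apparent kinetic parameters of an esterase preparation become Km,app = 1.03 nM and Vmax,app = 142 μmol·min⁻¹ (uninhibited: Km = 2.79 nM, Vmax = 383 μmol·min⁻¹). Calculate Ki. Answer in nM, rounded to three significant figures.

Uncompetitive: Vmax,app = Vmax/α (and Km,app = Km/α) with α = 1 + [I]/Ki.
α = Vmax/Vmax,app = 383/142 = 2.697.
Since α = 1 + [I]/Ki, [I]/Ki = 2.697 − 1 = 1.697 and Ki = 2.28/1.697 = 1.34 nM.

1.34 nM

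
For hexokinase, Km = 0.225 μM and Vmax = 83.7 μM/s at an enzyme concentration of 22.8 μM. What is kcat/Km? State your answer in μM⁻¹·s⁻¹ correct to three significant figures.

16.3 μM⁻¹·s⁻¹

kcat = Vmax/[E]total = 83.7/22.8 = 3.67 s⁻¹.
kcat/Km = 3.67/0.225 = 16.3 μM⁻¹·s⁻¹.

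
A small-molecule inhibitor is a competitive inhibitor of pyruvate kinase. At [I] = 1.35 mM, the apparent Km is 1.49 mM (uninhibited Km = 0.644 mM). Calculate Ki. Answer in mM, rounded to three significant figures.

Competitive: Km,app = α·Km with α = 1 + [I]/Ki.
α = Km,app/Km = 1.49/0.644 = 2.314.
Ki = [I]/(α − 1) = 1.35/1.314 = 1.03 mM.

1.03 mM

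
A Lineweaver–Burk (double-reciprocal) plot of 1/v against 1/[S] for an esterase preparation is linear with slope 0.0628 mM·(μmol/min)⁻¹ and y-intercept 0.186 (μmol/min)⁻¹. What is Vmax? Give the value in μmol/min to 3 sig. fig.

5.38 μmol/min

The y-intercept of a Lineweaver–Burk plot equals 1/Vmax, so Vmax = 1/0.186 = 5.38 μmol/min.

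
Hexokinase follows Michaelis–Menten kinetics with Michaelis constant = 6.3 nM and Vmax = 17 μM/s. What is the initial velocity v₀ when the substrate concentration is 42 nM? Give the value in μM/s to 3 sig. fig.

v = Vmax·[S]/(Km + [S]) = 17 × 42 / (6.3 + 42)
  = 714.0 / 48.30 = 14.8 μM/s.

14.8 μM/s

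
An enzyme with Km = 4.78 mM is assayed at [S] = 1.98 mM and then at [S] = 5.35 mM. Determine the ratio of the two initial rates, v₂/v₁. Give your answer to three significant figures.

Since Vmax cancels, v₂/v₁ = [S]₂(Km+[S]₁) / [S]₁(Km+[S]₂).
= 5.35×(4.78+1.98) / (1.98×(4.78+5.35)) = 36.17/20.06 = 1.80.

1.80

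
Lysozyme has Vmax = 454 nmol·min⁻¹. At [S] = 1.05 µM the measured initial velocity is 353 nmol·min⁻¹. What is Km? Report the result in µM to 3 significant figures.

From v = Vmax[S]/(Km+[S]), Km = [S](Vmax − v)/v.
Km = 1.05 × (454 − 353) / 353 = 106.0/353 = 0.300 µM.

0.300 µM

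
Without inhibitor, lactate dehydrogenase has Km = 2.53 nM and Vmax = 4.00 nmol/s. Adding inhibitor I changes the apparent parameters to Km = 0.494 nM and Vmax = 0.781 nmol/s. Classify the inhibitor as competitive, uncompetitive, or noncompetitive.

uncompetitive

Both Km and Vmax decrease by the same factor (~5.12-fold) — characteristic of uncompetitive inhibition.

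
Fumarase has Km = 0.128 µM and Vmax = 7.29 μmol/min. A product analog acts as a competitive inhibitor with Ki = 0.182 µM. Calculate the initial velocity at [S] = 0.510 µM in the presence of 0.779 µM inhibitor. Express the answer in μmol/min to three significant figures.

3.14 μmol/min

α = 1 + [I]/Ki = 1 + 0.779/0.182 = 5.280.
For a competitive inhibitor, Vmax is unchanged and the apparent Km becomes α·Km: Km,app = 0.676 µM, Vmax,app = 7.29 μmol/min.
v = Vmax,app·[S]/(Km,app + [S]) = 7.29 × 0.510/(0.676 + 0.510) = 3.14 μmol/min.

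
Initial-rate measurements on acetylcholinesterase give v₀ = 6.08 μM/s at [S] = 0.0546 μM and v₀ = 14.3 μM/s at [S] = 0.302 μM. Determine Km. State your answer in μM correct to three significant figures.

From v = Vmax[S]/(Km+[S]), each point gives Vmax = v(Km+[S])/[S].
Equating: 6.08(Km+0.0546)/0.0546 = 14.3(Km+0.302)/0.302.
111.4·Km + 6.08 = 47.35·Km + 14.3, so (111.4 − 47.35)·Km = 14.3 − 6.08.
Km = 8.220/64.00 = 0.128 μM; then Vmax = 6.08(0.128+0.0546)/0.0546 = 20.4 μM/s.

0.128 μM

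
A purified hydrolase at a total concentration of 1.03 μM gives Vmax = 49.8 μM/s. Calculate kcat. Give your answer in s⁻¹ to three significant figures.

kcat = Vmax/[E]total = 49.8 μM/s / 1.03 μM = 48.3 s⁻¹.

48.3 s⁻¹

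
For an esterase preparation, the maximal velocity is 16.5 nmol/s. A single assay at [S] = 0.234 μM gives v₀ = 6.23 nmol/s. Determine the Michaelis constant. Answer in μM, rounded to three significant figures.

0.386 μM

v/Vmax = 6.23/16.5 = 0.3776 = [S]/(Km+[S]).
So Km + [S] = [S]/0.3776 = 0.6197 μM, giving Km = 0.6197 − 0.234 = 0.386 μM.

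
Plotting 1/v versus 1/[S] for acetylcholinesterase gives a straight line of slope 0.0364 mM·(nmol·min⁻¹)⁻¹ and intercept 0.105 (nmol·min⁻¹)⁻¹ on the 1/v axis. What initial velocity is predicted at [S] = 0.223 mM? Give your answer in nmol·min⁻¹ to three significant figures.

The y-intercept is 1/Vmax, so Vmax = 1/0.105 = 9.52 nmol·min⁻¹.
The slope is Km/Vmax, so Km = 0.0364 × 9.52 = 0.347 mM.
Then v = 9.52 × 0.223/(0.347 + 0.223) = 3.73 nmol·min⁻¹.

3.73 nmol·min⁻¹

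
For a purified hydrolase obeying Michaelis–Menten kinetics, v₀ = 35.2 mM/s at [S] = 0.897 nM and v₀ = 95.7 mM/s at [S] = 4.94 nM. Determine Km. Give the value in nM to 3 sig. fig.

In reciprocal form, 1/v = (Km/Vmax)·(1/[S]) + 1/Vmax. The two points give (1/[S], 1/v) = (1.115, 0.02841) and (0.2024, 0.01045).
Slope = (0.02841 − 0.01045)/(1.115 − 0.2024) = 0.01968; intercept = 0.02841 − 0.01968×1.115 = 0.006465.
Vmax = 1/intercept = 155 mM/s; Km = slope × Vmax = 0.01968 × 155 = 3.04 nM.

3.04 nM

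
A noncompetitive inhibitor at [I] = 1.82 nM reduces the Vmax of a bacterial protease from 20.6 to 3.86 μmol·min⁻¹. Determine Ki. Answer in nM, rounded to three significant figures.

Noncompetitive: Vmax,app = Vmax/α with α = 1 + [I]/Ki.
α = Vmax/Vmax,app = 20.6/3.86 = 5.337.
Since α = 1 + [I]/Ki, [I]/Ki = 5.337 − 1 = 4.337 and Ki = 1.82/4.337 = 0.420 nM.

0.420 nM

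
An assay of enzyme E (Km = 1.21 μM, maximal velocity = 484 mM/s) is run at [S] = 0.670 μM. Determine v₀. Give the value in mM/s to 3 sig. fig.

172 mM/s

v = Vmax·[S]/(Km + [S]) = 484 × 0.670 / (1.21 + 0.670)
  = 324.3 / 1.880 = 172 mM/s.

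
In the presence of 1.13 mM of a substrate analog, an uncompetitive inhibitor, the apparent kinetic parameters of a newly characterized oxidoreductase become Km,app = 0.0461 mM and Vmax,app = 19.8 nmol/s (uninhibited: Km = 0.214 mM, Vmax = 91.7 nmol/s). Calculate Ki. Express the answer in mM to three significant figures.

Uncompetitive: Vmax,app = Vmax/α (and Km,app = Km/α) with α = 1 + [I]/Ki.
α = Vmax/Vmax,app = 91.7/19.8 = 4.631.
Since α = 1 + [I]/Ki, [I]/Ki = 4.631 − 1 = 3.631 and Ki = 1.13/3.631 = 0.311 mM.

0.311 mM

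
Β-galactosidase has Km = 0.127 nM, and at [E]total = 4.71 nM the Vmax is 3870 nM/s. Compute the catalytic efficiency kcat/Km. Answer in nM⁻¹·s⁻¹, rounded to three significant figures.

kcat = Vmax/[E]total = 3870/4.71 = 822 s⁻¹.
kcat/Km = 822/0.127 = 6470 nM⁻¹·s⁻¹.

6470 nM⁻¹·s⁻¹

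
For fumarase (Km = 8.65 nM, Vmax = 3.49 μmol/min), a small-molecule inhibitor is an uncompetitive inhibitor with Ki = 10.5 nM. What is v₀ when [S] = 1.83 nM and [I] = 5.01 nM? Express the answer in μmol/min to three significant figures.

0.563 μmol/min

α = 1 + [I]/Ki = 1 + 5.01/10.5 = 1.477.
For an uncompetitive inhibitor, both parameters are divided by α, giving Vmax/α and Km/α: Km,app = 5.86 nM, Vmax,app = 2.36 μmol/min.
v = Vmax,app·[S]/(Km,app + [S]) = 2.36 × 1.83/(5.86 + 1.83) = 0.563 μmol/min.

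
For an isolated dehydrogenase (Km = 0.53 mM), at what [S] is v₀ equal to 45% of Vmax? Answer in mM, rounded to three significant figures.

0.434 mM

v/Vmax = [S]/(Km+[S]) = 0.45, so [S] = Km·0.45/(1 − 0.45) = 0.53 × 0.8182.
[S] = 0.434 mM.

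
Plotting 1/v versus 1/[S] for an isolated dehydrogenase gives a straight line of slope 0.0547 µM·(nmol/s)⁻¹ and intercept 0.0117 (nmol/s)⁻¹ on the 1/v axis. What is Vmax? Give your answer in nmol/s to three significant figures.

85.5 nmol/s

The y-intercept of a Lineweaver–Burk plot equals 1/Vmax, so Vmax = 1/0.0117 = 85.5 nmol/s.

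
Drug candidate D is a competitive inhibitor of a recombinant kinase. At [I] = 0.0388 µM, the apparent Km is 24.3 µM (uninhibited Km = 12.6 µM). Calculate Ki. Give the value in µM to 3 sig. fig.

0.0418 µM

Competitive: Km,app = α·Km with α = 1 + [I]/Ki.
α = Km,app/Km = 24.3/12.6 = 1.929.
Since α = 1 + [I]/Ki, [I]/Ki = 1.929 − 1 = 0.9286 and Ki = 0.0388/0.9286 = 0.0418 µM.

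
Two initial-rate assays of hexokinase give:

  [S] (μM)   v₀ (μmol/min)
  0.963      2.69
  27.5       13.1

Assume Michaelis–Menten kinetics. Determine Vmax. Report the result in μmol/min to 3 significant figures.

From v = Vmax[S]/(Km+[S]), each point gives Vmax = v(Km+[S])/[S].
Equating: 2.69(Km+0.963)/0.963 = 13.1(Km+27.5)/27.5.
2.793·Km + 2.69 = 0.4764·Km + 13.1, so (2.793 − 0.4764)·Km = 13.1 − 2.69.
Km = 10.41/2.317 = 4.49 μM; then Vmax = 2.69(4.49+0.963)/0.963 = 15.2 μmol/min.

15.2 μmol/min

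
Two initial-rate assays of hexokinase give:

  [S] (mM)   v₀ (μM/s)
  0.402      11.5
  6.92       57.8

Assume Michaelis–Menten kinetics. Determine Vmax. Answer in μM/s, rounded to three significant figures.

In reciprocal form, 1/v = (Km/Vmax)·(1/[S]) + 1/Vmax. The two points give (1/[S], 1/v) = (2.488, 0.08696) and (0.1445, 0.01730).
Slope = (0.08696 − 0.01730)/(2.488 − 0.1445) = 0.02973; intercept = 0.08696 − 0.02973×2.488 = 0.01301.
Vmax = 1/intercept = 76.9 μM/s; Km = slope × Vmax = 0.02973 × 76.9 = 2.29 mM.

76.9 μM/s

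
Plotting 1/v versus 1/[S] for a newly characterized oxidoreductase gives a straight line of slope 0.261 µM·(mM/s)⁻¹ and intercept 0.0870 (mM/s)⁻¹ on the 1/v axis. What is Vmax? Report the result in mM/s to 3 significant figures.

The y-intercept of a Lineweaver–Burk plot equals 1/Vmax, so Vmax = 1/0.0870 = 11.5 mM/s.

11.5 mM/s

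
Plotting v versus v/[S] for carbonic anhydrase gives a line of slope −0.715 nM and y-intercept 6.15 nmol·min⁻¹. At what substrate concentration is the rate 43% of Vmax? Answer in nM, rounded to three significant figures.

The Eadie–Hofstee slope gives Km = 0.715 nM (slope = −Km).
v/Vmax = [S]/(Km+[S]) = 0.43 ⇒ [S] = Km·0.43/(1−0.43) = 0.715 × 0.7544 = 0.539 nM.

0.539 nM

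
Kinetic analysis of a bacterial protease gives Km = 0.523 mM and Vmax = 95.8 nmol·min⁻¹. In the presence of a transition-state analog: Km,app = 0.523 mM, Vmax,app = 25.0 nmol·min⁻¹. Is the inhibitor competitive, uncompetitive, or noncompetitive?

Vmax decreases (95.8 → 25.0 nmol·min⁻¹) while Km is unchanged — pure noncompetitive inhibition.

noncompetitive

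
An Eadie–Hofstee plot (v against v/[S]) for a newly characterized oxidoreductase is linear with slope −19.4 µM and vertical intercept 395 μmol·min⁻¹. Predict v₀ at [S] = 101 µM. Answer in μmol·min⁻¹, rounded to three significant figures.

331 μmol·min⁻¹

In the Eadie–Hofstee form v = Vmax − Km·(v/[S]), the slope is −Km and the intercept is Vmax, so Km = 19.4 µM and Vmax = 395 μmol·min⁻¹.
v = 395 × 101/(19.4 + 101) = 331 μmol·min⁻¹.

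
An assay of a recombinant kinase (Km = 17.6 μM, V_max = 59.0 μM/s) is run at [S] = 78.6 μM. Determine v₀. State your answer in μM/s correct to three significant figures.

48.2 μM/s

[S]/(Km+[S]) = 78.6/96.20 = 0.8170, the fractional saturation.
v = 0.8170 × Vmax = 0.8170 × 59.0 = 48.2 μM/s.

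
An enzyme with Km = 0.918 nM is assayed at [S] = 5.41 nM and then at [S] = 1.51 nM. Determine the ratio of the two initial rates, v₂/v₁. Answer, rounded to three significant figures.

The fractional saturations are [S]/(Km+[S]) = 5.41/6.328 = 0.8549 and 1.51/2.428 = 0.6219.
v₂/v₁ is just their ratio: 0.6219/0.8549 = 0.727.

0.727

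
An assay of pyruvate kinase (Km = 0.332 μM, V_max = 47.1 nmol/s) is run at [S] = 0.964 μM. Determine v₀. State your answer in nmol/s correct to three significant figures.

35.0 nmol/s

v = Vmax·[S]/(Km + [S]) = 47.1 × 0.964 / (0.332 + 0.964)
  = 45.40 / 1.296 = 35.0 nmol/s.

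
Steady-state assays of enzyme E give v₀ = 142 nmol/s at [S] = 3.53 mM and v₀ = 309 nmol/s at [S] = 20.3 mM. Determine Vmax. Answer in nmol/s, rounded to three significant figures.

From v = Vmax[S]/(Km+[S]), each point gives Vmax = v(Km+[S])/[S].
Equating: 142(Km+3.53)/3.53 = 309(Km+20.3)/20.3.
40.23·Km + 142 = 15.22·Km + 309, so (40.23 − 15.22)·Km = 309 − 142.
Km = 167.0/25.00 = 6.68 mM; then Vmax = 142(6.68+3.53)/3.53 = 411 nmol/s.

411 nmol/s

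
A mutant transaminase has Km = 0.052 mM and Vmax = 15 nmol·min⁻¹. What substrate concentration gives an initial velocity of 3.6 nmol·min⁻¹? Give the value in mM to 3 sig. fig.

The required fractional saturation is v/Vmax = 3.6/15 = 0.2400.
Then [S]/(Km+[S]) = 0.2400 ⇒ [S] = 0.052 × 0.2400/(1 − 0.2400) = 0.0164 mM.

0.0164 mM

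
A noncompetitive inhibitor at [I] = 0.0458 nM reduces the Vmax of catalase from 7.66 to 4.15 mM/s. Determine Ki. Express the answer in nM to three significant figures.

Noncompetitive: Vmax,app = Vmax/α with α = 1 + [I]/Ki.
α = Vmax/Vmax,app = 7.66/4.15 = 1.846.
Since α = 1 + [I]/Ki, [I]/Ki = 1.846 − 1 = 0.8458 and Ki = 0.0458/0.8458 = 0.0542 nM.

0.0542 nM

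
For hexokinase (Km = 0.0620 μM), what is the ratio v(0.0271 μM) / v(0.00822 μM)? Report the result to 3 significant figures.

2.60

Since Vmax cancels, v₂/v₁ = [S]₂(Km+[S]₁) / [S]₁(Km+[S]₂).
= 0.0271×(0.0620+0.00822) / (0.00822×(0.0620+0.0271)) = 0.001903/0.0007324 = 2.60.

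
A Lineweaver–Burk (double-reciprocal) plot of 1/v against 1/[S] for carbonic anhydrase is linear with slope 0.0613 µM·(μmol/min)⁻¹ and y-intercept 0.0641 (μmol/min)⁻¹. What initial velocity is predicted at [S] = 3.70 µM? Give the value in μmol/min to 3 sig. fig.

12.4 μmol/min

The y-intercept is 1/Vmax, so Vmax = 1/0.0641 = 15.6 μmol/min.
The slope is Km/Vmax, so Km = 0.0613 × 15.6 = 0.956 µM.
Then v = 15.6 × 3.70/(0.956 + 3.70) = 12.4 μmol/min.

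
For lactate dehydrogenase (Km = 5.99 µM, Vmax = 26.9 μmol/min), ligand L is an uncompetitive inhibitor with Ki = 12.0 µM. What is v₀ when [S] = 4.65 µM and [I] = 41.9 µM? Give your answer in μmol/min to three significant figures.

α = 1 + [I]/Ki = 1 + 41.9/12.0 = 4.492.
For an uncompetitive inhibitor, both parameters are divided by α, giving Vmax/α and Km/α: Km,app = 1.33 µM, Vmax,app = 5.99 μmol/min.
v = Vmax,app·[S]/(Km,app + [S]) = 5.99 × 4.65/(1.33 + 4.65) = 4.65 μmol/min.

4.65 μmol/min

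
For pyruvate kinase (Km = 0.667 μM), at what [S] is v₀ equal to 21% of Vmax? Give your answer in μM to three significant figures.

0.177 μM

v/Vmax = [S]/(Km+[S]) = 0.21, so [S] = Km·0.21/(1 − 0.21) = 0.667 × 0.2658.
[S] = 0.177 μM.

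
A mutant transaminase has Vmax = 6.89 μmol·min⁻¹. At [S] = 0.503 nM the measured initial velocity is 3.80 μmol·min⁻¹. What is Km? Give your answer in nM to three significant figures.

From v = Vmax[S]/(Km+[S]), Km = [S](Vmax − v)/v.
Km = 0.503 × (6.89 − 3.80) / 3.80 = 1.554/3.80 = 0.409 nM.

0.409 nM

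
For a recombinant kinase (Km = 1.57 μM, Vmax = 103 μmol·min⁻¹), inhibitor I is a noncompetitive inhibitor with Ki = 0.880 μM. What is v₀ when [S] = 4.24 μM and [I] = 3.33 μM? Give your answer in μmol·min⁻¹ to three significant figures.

With α = 1 + [I]/Ki = 1 + 3.33/0.880 = 4.784, the noncompetitive rate law is v = (Vmax/α)·[S] / (Km + [S]).
v = (103/4.784)×4.24 / (1.57 + 4.24) = 91.29/5.810 = 15.7 μmol·min⁻¹.

15.7 μmol·min⁻¹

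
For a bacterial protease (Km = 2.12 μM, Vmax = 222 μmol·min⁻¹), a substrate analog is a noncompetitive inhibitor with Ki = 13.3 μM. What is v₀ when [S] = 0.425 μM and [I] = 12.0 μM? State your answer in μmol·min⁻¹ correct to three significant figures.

With α = 1 + [I]/Ki = 1 + 12.0/13.3 = 1.902, the noncompetitive rate law is v = (Vmax/α)·[S] / (Km + [S]).
v = (222/1.902)×0.425 / (2.12 + 0.425) = 49.60/2.545 = 19.5 μmol·min⁻¹.

19.5 μmol·min⁻¹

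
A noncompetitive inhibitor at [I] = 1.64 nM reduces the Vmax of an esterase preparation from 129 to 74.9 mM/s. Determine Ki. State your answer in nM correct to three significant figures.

2.27 nM

Noncompetitive: Vmax,app = Vmax/α with α = 1 + [I]/Ki.
α = Vmax/Vmax,app = 129/74.9 = 1.722.
Ki = [I]/(α − 1) = 1.64/0.7223 = 2.27 nM.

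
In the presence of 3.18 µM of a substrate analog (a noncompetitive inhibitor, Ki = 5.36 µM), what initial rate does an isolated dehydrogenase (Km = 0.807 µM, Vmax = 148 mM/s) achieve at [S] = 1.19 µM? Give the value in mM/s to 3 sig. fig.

55.4 mM/s

α = 1 + [I]/Ki = 1 + 3.18/5.36 = 1.593.
For a noncompetitive inhibitor, Vmax is reduced to Vmax/α while Km is unchanged: Km,app = 0.807 µM, Vmax,app = 92.9 mM/s.
v = Vmax,app·[S]/(Km,app + [S]) = 92.9 × 1.19/(0.807 + 1.19) = 55.4 mM/s.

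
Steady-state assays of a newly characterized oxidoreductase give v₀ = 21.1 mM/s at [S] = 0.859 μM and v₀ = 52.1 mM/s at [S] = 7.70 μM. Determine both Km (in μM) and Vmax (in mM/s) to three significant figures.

Km = 1.74 μM; Vmax = 63.9 mM/s

In reciprocal form, 1/v = (Km/Vmax)·(1/[S]) + 1/Vmax. The two points give (1/[S], 1/v) = (1.164, 0.04739) and (0.1299, 0.01919).
Slope = (0.04739 − 0.01919)/(1.164 − 0.1299) = 0.02727; intercept = 0.04739 − 0.02727×1.164 = 0.01565.
Vmax = 1/intercept = 63.9 mM/s; Km = slope × Vmax = 0.02727 × 63.9 = 1.74 μM.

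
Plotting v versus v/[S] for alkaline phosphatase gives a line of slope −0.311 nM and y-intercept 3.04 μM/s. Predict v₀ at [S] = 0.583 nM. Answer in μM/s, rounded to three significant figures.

1.98 μM/s

In the Eadie–Hofstee form v = Vmax − Km·(v/[S]), the slope is −Km and the intercept is Vmax, so Km = 0.311 nM and Vmax = 3.04 μM/s.
v = 3.04 × 0.583/(0.311 + 0.583) = 1.98 μM/s.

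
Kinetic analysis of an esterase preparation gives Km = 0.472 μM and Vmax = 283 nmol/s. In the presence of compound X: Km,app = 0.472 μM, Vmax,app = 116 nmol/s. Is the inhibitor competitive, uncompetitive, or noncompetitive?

Vmax decreases (283 → 116 nmol/s) while Km is unchanged — pure noncompetitive inhibition.

noncompetitive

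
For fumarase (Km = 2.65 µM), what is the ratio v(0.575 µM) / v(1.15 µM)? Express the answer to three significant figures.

0.589

The fractional saturations are [S]/(Km+[S]) = 1.15/3.800 = 0.3026 and 0.575/3.225 = 0.1783.
v₂/v₁ is just their ratio: 0.1783/0.3026 = 0.589.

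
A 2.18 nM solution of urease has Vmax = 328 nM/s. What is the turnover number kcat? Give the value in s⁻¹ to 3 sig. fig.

kcat = Vmax/[E]total = 328 nM/s / 2.18 nM = 150 s⁻¹.

150 s⁻¹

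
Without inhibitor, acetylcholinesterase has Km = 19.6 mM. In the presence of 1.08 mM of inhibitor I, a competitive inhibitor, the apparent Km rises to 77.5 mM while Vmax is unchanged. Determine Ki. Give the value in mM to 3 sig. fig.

0.366 mM

Competitive: Km,app = α·Km with α = 1 + [I]/Ki.
α = Km,app/Km = 77.5/19.6 = 3.954.
Since α = 1 + [I]/Ki, [I]/Ki = 3.954 − 1 = 2.954 and Ki = 1.08/2.954 = 0.366 mM.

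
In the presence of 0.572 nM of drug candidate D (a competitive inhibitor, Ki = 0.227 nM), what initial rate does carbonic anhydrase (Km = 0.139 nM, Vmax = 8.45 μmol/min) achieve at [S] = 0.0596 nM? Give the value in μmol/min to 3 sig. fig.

0.918 μmol/min

With α = 1 + [I]/Ki = 1 + 0.572/0.227 = 3.520, the competitive rate law is v = Vmax[S] / (αKm + [S]).
v = 8.45×0.0596 / (3.520×0.139 + 0.0596) = 0.5036/0.5489 = 0.918 μmol/min.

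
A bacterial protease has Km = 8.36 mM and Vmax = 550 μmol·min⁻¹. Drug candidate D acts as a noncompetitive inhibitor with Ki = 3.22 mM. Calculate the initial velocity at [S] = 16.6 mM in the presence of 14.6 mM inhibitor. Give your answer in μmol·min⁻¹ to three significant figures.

66.1 μmol·min⁻¹

With α = 1 + [I]/Ki = 1 + 14.6/3.22 = 5.534, the noncompetitive rate law is v = (Vmax/α)·[S] / (Km + [S]).
v = (550/5.534)×16.6 / (8.36 + 16.6) = 1650/24.96 = 66.1 μmol·min⁻¹.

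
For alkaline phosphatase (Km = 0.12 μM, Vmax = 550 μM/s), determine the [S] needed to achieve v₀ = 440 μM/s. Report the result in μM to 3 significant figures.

0.480 μM

Rearranging v = Vmax[S]/(Km+[S]) gives [S] = Km·v/(Vmax − v).
[S] = 0.12 × 440 / (550 − 440) = 52.80/110.0 = 0.480 μM.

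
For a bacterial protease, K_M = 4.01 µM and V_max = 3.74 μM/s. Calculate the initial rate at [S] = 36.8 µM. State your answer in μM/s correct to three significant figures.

3.37 μM/s

v = Vmax·[S]/(Km + [S]) = 3.74 × 36.8 / (4.01 + 36.8)
  = 137.6 / 40.81 = 3.37 μM/s.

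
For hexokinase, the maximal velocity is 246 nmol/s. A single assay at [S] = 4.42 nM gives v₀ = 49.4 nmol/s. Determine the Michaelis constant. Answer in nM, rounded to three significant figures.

v/Vmax = 49.4/246 = 0.2008 = [S]/(Km+[S]).
So Km + [S] = [S]/0.2008 = 22.01 nM, giving Km = 22.01 − 4.42 = 17.6 nM.

17.6 nM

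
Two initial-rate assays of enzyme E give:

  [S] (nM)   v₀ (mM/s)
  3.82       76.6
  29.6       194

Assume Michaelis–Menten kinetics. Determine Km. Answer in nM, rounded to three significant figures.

From v = Vmax[S]/(Km+[S]), each point gives Vmax = v(Km+[S])/[S].
Equating: 76.6(Km+3.82)/3.82 = 194(Km+29.6)/29.6.
20.05·Km + 76.6 = 6.554·Km + 194, so (20.05 − 6.554)·Km = 194 − 76.6.
Km = 117.4/13.50 = 8.70 nM; then Vmax = 76.6(8.70+3.82)/3.82 = 251 mM/s.

8.70 nM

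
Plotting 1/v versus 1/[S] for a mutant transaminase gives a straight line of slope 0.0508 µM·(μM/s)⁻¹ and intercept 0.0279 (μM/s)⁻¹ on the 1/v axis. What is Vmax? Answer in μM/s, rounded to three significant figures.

The y-intercept of a Lineweaver–Burk plot equals 1/Vmax, so Vmax = 1/0.0279 = 35.8 μM/s.

35.8 μM/s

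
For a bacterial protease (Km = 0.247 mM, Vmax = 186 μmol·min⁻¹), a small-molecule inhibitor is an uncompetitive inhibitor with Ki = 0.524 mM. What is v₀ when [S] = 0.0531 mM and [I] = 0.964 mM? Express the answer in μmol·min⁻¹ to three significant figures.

With α = 1 + [I]/Ki = 1 + 0.964/0.524 = 2.840, the uncompetitive rate law is v = (Vmax/α)·[S] / (Km/α + [S]).
v = (186/2.840)×0.0531 / (0.247/2.840 + 0.0531) = 3.478/0.1401 = 24.8 μmol·min⁻¹.

24.8 μmol·min⁻¹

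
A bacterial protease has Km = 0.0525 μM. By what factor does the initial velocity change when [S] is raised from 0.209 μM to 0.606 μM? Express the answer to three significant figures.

1.15

Since Vmax cancels, v₂/v₁ = [S]₂(Km+[S]₁) / [S]₁(Km+[S]₂).
= 0.606×(0.0525+0.209) / (0.209×(0.0525+0.606)) = 0.1585/0.1376 = 1.15.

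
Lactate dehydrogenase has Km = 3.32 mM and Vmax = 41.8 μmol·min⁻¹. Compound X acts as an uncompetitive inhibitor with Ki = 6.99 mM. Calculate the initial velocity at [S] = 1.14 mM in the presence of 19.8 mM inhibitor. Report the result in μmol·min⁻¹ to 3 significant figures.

With α = 1 + [I]/Ki = 1 + 19.8/6.99 = 3.833, the uncompetitive rate law is v = (Vmax/α)·[S] / (Km/α + [S]).
v = (41.8/3.833)×1.14 / (3.32/3.833 + 1.14) = 12.43/2.006 = 6.20 μmol·min⁻¹.

6.20 μmol·min⁻¹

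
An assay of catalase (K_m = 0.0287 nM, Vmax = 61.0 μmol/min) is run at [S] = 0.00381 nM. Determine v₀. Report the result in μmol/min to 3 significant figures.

7.15 μmol/min

[S]/(Km+[S]) = 0.00381/0.03251 = 0.1172, the fractional saturation.
v = 0.1172 × Vmax = 0.1172 × 61.0 = 7.15 μmol/min.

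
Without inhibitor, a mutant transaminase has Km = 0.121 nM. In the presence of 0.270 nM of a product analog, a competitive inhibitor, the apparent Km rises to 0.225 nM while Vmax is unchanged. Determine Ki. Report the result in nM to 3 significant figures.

0.314 nM

Competitive: Km,app = α·Km with α = 1 + [I]/Ki.
α = Km,app/Km = 0.225/0.121 = 1.860.
Since α = 1 + [I]/Ki, [I]/Ki = 1.860 − 1 = 0.8595 and Ki = 0.270/0.8595 = 0.314 nM.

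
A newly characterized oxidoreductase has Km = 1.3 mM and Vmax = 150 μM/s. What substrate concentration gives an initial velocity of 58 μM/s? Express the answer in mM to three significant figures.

0.820 mM

The required fractional saturation is v/Vmax = 58/150 = 0.3867.
Then [S]/(Km+[S]) = 0.3867 ⇒ [S] = 1.3 × 0.3867/(1 − 0.3867) = 0.820 mM.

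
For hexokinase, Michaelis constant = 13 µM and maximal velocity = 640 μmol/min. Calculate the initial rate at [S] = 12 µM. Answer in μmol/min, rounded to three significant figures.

v = Vmax·[S]/(Km + [S]) = 640 × 12 / (13 + 12)
  = 7680 / 25.00 = 307 μmol/min.

307 μmol/min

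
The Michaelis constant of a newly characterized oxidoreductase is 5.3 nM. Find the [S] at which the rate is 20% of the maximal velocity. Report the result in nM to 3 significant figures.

v/Vmax = [S]/(Km+[S]) = 0.2, so [S] = Km·0.2/(1 − 0.2) = 5.3 × 0.2500.
[S] = 1.32 nM.

1.32 nM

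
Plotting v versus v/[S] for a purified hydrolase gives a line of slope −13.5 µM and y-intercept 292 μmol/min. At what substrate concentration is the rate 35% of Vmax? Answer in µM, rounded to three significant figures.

The Eadie–Hofstee slope gives Km = 13.5 µM (slope = −Km).
v/Vmax = [S]/(Km+[S]) = 0.35 ⇒ [S] = Km·0.35/(1−0.35) = 13.5 × 0.5385 = 7.27 µM.

7.27 µM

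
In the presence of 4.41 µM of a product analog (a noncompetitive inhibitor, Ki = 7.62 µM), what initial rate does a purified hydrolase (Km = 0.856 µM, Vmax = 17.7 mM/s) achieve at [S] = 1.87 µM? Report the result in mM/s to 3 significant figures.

α = 1 + [I]/Ki = 1 + 4.41/7.62 = 1.579.
For a noncompetitive inhibitor, Vmax is reduced to Vmax/α while Km is unchanged: Km,app = 0.856 µM, Vmax,app = 11.2 mM/s.
v = Vmax,app·[S]/(Km,app + [S]) = 11.2 × 1.87/(0.856 + 1.87) = 7.69 mM/s.

7.69 mM/s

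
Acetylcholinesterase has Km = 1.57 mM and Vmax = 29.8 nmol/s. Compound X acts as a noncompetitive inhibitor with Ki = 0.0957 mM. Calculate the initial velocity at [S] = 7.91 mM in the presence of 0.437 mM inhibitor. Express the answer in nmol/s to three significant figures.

With α = 1 + [I]/Ki = 1 + 0.437/0.0957 = 5.566, the noncompetitive rate law is v = (Vmax/α)·[S] / (Km + [S]).
v = (29.8/5.566)×7.91 / (1.57 + 7.91) = 42.35/9.480 = 4.47 nmol/s.

4.47 nmol/s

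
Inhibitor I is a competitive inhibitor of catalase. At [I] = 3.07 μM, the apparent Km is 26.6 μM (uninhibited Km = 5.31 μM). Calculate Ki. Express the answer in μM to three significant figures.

Competitive: Km,app = α·Km with α = 1 + [I]/Ki.
α = Km,app/Km = 26.6/5.31 = 5.009.
Since α = 1 + [I]/Ki, [I]/Ki = 5.009 − 1 = 4.009 and Ki = 3.07/4.009 = 0.766 μM.

0.766 μM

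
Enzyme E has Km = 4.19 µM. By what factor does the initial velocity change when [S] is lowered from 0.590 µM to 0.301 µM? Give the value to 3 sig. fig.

Since Vmax cancels, v₂/v₁ = [S]₂(Km+[S]₁) / [S]₁(Km+[S]₂).
= 0.301×(4.19+0.590) / (0.590×(4.19+0.301)) = 1.439/2.650 = 0.543.

0.543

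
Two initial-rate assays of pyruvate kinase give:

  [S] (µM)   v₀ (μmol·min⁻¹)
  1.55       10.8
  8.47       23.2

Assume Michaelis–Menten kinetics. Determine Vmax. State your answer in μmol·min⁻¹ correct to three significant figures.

31.2 μmol·min⁻¹

In reciprocal form, 1/v = (Km/Vmax)·(1/[S]) + 1/Vmax. The two points give (1/[S], 1/v) = (0.6452, 0.09259) and (0.1181, 0.04310).
Slope = (0.09259 − 0.04310)/(0.6452 − 0.1181) = 0.09389; intercept = 0.09259 − 0.09389×0.6452 = 0.03202.
Vmax = 1/intercept = 31.2 μmol·min⁻¹; Km = slope × Vmax = 0.09389 × 31.2 = 2.93 µM.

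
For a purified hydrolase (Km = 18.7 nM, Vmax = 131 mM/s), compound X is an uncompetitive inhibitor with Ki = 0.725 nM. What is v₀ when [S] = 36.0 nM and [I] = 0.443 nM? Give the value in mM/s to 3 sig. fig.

61.5 mM/s

With α = 1 + [I]/Ki = 1 + 0.443/0.725 = 1.611, the uncompetitive rate law is v = (Vmax/α)·[S] / (Km/α + [S]).
v = (131/1.611)×36.0 / (18.7/1.611 + 36.0) = 2927/47.61 = 61.5 mM/s.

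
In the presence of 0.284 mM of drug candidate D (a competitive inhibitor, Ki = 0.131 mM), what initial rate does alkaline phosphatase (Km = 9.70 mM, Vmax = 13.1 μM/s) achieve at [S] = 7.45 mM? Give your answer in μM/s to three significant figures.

2.56 μM/s

With α = 1 + [I]/Ki = 1 + 0.284/0.131 = 3.168, the competitive rate law is v = Vmax[S] / (αKm + [S]).
v = 13.1×7.45 / (3.168×9.70 + 7.45) = 97.60/38.18 = 2.56 μM/s.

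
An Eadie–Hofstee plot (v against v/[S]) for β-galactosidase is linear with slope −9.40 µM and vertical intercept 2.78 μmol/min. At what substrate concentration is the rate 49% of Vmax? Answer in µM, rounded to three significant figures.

The Eadie–Hofstee slope gives Km = 9.40 µM (slope = −Km).
v/Vmax = [S]/(Km+[S]) = 0.49 ⇒ [S] = Km·0.49/(1−0.49) = 9.40 × 0.9608 = 9.03 µM.

9.03 µM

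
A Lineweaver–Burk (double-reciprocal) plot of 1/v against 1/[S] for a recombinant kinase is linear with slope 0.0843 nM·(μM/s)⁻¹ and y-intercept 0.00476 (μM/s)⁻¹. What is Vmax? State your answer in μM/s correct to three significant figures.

The y-intercept of a Lineweaver–Burk plot equals 1/Vmax, so Vmax = 1/0.00476 = 210 μM/s.

210 μM/s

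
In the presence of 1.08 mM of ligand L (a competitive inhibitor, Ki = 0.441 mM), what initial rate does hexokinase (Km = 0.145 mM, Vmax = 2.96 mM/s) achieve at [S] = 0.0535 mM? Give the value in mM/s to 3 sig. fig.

0.286 mM/s

α = 1 + [I]/Ki = 1 + 1.08/0.441 = 3.449.
For a competitive inhibitor, Vmax is unchanged and the apparent Km becomes α·Km: Km,app = 0.500 mM, Vmax,app = 2.96 mM/s.
v = Vmax,app·[S]/(Km,app + [S]) = 2.96 × 0.0535/(0.500 + 0.0535) = 0.286 mM/s.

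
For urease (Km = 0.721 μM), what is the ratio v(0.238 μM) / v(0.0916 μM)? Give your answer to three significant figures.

The fractional saturations are [S]/(Km+[S]) = 0.0916/0.8126 = 0.1127 and 0.238/0.9590 = 0.2482.
v₂/v₁ is just their ratio: 0.2482/0.1127 = 2.20.

2.20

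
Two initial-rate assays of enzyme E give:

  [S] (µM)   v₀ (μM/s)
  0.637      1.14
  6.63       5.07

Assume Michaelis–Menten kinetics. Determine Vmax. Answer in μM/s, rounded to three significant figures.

8.00 μM/s

From v = Vmax[S]/(Km+[S]), each point gives Vmax = v(Km+[S])/[S].
Equating: 1.14(Km+0.637)/0.637 = 5.07(Km+6.63)/6.63.
1.790·Km + 1.14 = 0.7647·Km + 5.07, so (1.790 − 0.7647)·Km = 5.07 − 1.14.
Km = 3.930/1.025 = 3.83 µM; then Vmax = 1.14(3.83+0.637)/0.637 = 8.00 μM/s.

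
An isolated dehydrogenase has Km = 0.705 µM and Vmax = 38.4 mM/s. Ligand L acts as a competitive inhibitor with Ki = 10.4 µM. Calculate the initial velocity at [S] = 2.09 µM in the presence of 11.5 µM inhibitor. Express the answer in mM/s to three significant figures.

22.5 mM/s

With α = 1 + [I]/Ki = 1 + 11.5/10.4 = 2.106, the competitive rate law is v = Vmax[S] / (αKm + [S]).
v = 38.4×2.09 / (2.106×0.705 + 2.09) = 80.26/3.575 = 22.5 mM/s.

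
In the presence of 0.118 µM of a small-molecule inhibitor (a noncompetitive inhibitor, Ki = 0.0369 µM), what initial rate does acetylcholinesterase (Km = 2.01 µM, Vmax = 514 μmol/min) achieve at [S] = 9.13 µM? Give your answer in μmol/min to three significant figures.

100 μmol/min

α = 1 + [I]/Ki = 1 + 0.118/0.0369 = 4.198.
For a noncompetitive inhibitor, Vmax is reduced to Vmax/α while Km is unchanged: Km,app = 2.01 µM, Vmax,app = 122 μmol/min.
v = Vmax,app·[S]/(Km,app + [S]) = 122 × 9.13/(2.01 + 9.13) = 100 μmol/min.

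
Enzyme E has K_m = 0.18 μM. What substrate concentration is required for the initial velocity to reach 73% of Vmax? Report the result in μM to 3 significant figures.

0.487 μM

v/Vmax = [S]/(Km+[S]) = 0.73, so [S] = Km·0.73/(1 − 0.73) = 0.18 × 2.704.
[S] = 0.487 μM.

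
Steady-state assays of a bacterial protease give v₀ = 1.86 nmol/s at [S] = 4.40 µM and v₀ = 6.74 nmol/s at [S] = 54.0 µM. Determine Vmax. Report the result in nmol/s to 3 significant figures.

From v = Vmax[S]/(Km+[S]), each point gives Vmax = v(Km+[S])/[S].
Equating: 1.86(Km+4.40)/4.40 = 6.74(Km+54.0)/54.0.
0.4227·Km + 1.86 = 0.1248·Km + 6.74, so (0.4227 − 0.1248)·Km = 6.74 − 1.86.
Km = 4.880/0.2979 = 16.4 µM; then Vmax = 1.86(16.4+4.40)/4.40 = 8.78 nmol/s.

8.78 nmol/s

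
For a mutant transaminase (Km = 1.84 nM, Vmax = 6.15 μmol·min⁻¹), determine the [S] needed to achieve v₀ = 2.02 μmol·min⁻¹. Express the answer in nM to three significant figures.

0.900 nM

Rearranging v = Vmax[S]/(Km+[S]) gives [S] = Km·v/(Vmax − v).
[S] = 1.84 × 2.02 / (6.15 − 2.02) = 3.717/4.130 = 0.900 nM.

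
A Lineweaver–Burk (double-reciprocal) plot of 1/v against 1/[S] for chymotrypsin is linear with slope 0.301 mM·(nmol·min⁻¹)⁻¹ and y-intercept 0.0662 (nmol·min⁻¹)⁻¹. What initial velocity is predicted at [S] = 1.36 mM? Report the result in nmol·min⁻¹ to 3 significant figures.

The y-intercept is 1/Vmax, so Vmax = 1/0.0662 = 15.1 nmol·min⁻¹.
The slope is Km/Vmax, so Km = 0.301 × 15.1 = 4.55 mM.
Then v = 15.1 × 1.36/(4.55 + 1.36) = 3.48 nmol·min⁻¹.

3.48 nmol·min⁻¹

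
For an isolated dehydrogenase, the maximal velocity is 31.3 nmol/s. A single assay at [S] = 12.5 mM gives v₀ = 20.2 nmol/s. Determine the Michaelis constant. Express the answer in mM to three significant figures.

6.87 mM

v/Vmax = 20.2/31.3 = 0.6454 = [S]/(Km+[S]).
So Km + [S] = [S]/0.6454 = 19.37 mM, giving Km = 19.37 − 12.5 = 6.87 mM.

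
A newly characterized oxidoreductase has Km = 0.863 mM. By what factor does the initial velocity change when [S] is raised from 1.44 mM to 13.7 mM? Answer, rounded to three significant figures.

Since Vmax cancels, v₂/v₁ = [S]₂(Km+[S]₁) / [S]₁(Km+[S]₂).
= 13.7×(0.863+1.44) / (1.44×(0.863+13.7)) = 31.55/20.97 = 1.50.

1.50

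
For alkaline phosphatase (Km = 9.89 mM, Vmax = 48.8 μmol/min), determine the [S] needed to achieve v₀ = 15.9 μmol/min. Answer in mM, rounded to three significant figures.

The required fractional saturation is v/Vmax = 15.9/48.8 = 0.3258.
Then [S]/(Km+[S]) = 0.3258 ⇒ [S] = 9.89 × 0.3258/(1 − 0.3258) = 4.78 mM.

4.78 mM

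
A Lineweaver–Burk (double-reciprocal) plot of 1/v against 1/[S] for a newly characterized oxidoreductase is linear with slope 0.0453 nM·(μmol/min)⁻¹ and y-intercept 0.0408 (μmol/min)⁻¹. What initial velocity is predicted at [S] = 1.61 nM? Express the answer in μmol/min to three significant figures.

14.5 μmol/min

The y-intercept is 1/Vmax, so Vmax = 1/0.0408 = 24.5 μmol/min.
The slope is Km/Vmax, so Km = 0.0453 × 24.5 = 1.11 nM.
Then v = 24.5 × 1.61/(1.11 + 1.61) = 14.5 μmol/min.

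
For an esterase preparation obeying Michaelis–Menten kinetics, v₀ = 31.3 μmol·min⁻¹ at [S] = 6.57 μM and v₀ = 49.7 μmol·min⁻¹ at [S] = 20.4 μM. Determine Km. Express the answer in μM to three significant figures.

7.90 μM

In reciprocal form, 1/v = (Km/Vmax)·(1/[S]) + 1/Vmax. The two points give (1/[S], 1/v) = (0.1522, 0.03195) and (0.04902, 0.02012).
Slope = (0.03195 − 0.02012)/(0.1522 − 0.04902) = 0.1146; intercept = 0.03195 − 0.1146×0.1522 = 0.01450.
Vmax = 1/intercept = 69.0 μmol·min⁻¹; Km = slope × Vmax = 0.1146 × 69.0 = 7.90 μM.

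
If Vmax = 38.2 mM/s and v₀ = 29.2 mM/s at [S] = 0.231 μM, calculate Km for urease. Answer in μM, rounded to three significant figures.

From v = Vmax[S]/(Km+[S]), Km = [S](Vmax − v)/v.
Km = 0.231 × (38.2 − 29.2) / 29.2 = 2.079/29.2 = 0.0712 μM.

0.0712 μM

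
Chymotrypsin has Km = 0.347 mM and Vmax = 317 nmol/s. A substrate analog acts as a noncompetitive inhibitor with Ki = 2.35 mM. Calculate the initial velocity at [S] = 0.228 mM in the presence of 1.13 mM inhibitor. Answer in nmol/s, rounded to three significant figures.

α = 1 + [I]/Ki = 1 + 1.13/2.35 = 1.481.
For a noncompetitive inhibitor, Vmax is reduced to Vmax/α while Km is unchanged: Km,app = 0.347 mM, Vmax,app = 214 nmol/s.
v = Vmax,app·[S]/(Km,app + [S]) = 214 × 0.228/(0.347 + 0.228) = 84.9 nmol/s.

84.9 nmol/s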